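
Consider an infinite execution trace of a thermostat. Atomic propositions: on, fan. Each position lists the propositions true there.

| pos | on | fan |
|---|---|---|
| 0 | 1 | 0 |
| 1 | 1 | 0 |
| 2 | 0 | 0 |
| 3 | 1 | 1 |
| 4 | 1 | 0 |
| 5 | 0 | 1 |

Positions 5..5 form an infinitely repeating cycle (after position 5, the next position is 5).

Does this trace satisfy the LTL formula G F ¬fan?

F ¬fan must hold at every position from 0 onward. It fails at position 5, so G F ¬fan is false.

Violated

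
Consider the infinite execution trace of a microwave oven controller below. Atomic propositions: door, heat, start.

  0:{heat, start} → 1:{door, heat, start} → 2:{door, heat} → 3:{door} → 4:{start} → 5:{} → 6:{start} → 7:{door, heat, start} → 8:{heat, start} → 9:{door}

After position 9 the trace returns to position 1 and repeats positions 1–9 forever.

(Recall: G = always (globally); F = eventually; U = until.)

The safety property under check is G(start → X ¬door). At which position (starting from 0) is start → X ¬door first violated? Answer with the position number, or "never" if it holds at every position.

0

At position 0 the labels are {heat, start} and the next position 1 has {door, heat, start}, so start → X ¬door is false there. This is the first violation.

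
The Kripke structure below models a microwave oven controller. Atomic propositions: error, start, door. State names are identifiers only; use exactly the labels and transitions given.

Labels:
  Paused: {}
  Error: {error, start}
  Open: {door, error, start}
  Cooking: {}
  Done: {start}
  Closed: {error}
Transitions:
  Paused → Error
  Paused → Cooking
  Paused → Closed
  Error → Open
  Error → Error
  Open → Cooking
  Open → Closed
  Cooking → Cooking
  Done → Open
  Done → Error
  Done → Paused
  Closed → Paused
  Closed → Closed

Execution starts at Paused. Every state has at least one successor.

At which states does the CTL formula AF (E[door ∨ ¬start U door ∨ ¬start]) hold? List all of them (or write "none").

States satisfying E[door ∨ ¬start U door ∨ ¬start]: {Paused, Open, Cooking, Closed}.
States satisfying AF (E[door ∨ ¬start U door ∨ ¬start]): {Paused, Open, Cooking, Closed}.

{Paused, Open, Cooking, Closed}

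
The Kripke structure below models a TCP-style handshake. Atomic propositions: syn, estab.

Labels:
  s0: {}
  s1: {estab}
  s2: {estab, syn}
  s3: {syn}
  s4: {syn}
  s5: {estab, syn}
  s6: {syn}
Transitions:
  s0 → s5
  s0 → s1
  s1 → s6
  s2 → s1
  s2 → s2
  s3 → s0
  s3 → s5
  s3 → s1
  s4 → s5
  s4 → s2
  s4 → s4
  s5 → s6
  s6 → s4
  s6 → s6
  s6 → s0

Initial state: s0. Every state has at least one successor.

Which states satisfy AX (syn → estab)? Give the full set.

{s0, s2, s3}

States satisfying syn → estab: {s0, s1, s2, s5}.
States satisfying AX (syn → estab): {s0, s2, s3}.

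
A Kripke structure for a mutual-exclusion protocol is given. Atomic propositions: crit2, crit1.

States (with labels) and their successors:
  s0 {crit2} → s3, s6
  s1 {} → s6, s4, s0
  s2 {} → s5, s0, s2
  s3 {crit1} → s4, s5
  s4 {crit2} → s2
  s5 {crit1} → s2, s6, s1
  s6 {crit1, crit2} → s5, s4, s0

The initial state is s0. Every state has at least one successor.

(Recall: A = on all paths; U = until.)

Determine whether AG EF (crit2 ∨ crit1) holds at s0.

Yes

States satisfying EF (crit2 ∨ crit1): {s0, s1, s2, s3, s4, s5, s6}.
States satisfying AG EF (crit2 ∨ crit1): {s0, s1, s2, s3, s4, s5, s6}.
Every state reachable from s0 satisfies EF (crit2 ∨ crit1).
s0 ∈ Sat(AG EF (crit2 ∨ crit1)).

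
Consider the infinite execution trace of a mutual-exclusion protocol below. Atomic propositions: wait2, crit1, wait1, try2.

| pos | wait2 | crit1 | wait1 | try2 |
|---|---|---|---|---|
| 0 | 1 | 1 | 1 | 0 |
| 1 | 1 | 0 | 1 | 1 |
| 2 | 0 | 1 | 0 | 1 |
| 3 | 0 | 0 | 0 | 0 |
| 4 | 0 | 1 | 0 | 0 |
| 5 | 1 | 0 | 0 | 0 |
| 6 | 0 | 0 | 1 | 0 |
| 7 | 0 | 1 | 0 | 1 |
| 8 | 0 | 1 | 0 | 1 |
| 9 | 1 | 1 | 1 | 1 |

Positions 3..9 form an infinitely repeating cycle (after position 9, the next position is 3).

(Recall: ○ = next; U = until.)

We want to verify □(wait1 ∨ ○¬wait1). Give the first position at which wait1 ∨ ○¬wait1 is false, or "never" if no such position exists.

Check wait1 ∨ ○¬wait1 at each position in order: 0 ✓, 1 ✓, 2 ✓, 3 ✓, 4 ✓.
At position 5 the labels are {wait2} and the next position 6 has {wait1}, so wait1 ∨ ○¬wait1 is false there. This is the first violation.

5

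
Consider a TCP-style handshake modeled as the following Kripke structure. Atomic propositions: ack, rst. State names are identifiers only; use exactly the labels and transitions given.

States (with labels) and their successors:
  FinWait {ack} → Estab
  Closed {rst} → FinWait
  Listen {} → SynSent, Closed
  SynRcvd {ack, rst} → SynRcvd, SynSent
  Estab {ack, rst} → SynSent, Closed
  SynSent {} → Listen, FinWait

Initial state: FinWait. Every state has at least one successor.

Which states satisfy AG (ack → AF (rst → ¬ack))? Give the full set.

{FinWait, Closed, Listen, Estab, SynSent}

States satisfying ack → AF (rst → ¬ack): {FinWait, Closed, Listen, Estab, SynSent}.
States satisfying AG (ack → AF (rst → ¬ack)): {FinWait, Closed, Listen, Estab, SynSent}.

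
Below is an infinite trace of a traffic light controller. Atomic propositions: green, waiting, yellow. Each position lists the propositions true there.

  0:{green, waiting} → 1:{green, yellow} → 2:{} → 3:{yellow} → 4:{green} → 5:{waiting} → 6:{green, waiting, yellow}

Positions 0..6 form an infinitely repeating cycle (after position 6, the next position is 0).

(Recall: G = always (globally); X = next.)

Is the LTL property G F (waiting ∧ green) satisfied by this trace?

F (waiting ∧ green) holds at every position 0..6, and those are all positions ever visited, so G F (waiting ∧ green) holds.

Holds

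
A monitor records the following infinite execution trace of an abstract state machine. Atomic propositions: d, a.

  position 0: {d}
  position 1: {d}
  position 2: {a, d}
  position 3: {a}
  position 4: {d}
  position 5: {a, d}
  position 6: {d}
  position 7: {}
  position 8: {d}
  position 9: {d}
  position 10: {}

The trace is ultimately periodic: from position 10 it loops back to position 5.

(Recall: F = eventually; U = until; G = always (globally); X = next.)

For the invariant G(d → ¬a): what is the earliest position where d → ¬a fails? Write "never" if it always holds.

Check d → ¬a at each position in order: 0 ✓, 1 ✓.
At position 2 the labels are {a, d}, so d → ¬a is false there. This is the first violation.

2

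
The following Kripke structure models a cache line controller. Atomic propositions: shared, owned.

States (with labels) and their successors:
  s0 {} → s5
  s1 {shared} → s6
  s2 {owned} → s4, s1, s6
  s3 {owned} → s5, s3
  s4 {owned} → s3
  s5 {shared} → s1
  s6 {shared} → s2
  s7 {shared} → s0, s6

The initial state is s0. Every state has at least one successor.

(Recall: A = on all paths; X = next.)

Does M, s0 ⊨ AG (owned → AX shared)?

Violated

States satisfying owned → AX shared: {s0, s1, s5, s6, s7}.
States satisfying AG (owned → AX shared): ∅.
s2 is reachable from s0 and violates owned → AX shared, so AG fails at s0.
s0 ∉ Sat(AG (owned → AX shared)).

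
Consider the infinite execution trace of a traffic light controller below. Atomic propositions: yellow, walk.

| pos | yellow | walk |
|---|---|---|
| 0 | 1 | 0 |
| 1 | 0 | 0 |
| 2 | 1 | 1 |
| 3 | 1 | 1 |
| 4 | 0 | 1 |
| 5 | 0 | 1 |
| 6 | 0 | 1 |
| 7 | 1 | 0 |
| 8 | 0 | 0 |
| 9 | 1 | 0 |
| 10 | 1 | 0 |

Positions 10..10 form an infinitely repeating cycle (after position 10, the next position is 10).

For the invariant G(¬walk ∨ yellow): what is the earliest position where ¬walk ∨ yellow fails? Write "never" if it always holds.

4

Check ¬walk ∨ yellow at each position in order: 0 ✓, 1 ✓, 2 ✓, 3 ✓.
At position 4 the labels are {walk}, so ¬walk ∨ yellow is false there. This is the first violation.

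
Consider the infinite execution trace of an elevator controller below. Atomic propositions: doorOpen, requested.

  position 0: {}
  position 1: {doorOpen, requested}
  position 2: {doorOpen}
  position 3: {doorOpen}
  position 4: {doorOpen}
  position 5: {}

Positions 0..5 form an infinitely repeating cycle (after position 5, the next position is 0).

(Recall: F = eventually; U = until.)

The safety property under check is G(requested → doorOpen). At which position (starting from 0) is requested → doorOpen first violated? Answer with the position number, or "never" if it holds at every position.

requested → doorOpen holds at every position 0..5, and those are all the positions the trace ever visits, so the invariant G(requested → doorOpen) is never violated.

never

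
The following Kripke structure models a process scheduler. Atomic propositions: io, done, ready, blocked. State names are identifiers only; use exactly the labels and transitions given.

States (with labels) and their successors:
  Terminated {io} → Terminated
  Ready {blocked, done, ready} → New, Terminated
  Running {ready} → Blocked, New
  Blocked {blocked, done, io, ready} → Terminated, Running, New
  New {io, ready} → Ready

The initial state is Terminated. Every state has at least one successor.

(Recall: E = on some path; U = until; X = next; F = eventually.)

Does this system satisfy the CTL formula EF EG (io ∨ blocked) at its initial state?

Yes

States satisfying EG (io ∨ blocked): {Terminated, Ready, Blocked, New}.
States satisfying EF EG (io ∨ blocked): {Terminated, Ready, Running, Blocked, New}.
Some path from Terminated reaches a state where EG (io ∨ blocked) holds.
Terminated ∈ Sat(EF EG (io ∨ blocked)).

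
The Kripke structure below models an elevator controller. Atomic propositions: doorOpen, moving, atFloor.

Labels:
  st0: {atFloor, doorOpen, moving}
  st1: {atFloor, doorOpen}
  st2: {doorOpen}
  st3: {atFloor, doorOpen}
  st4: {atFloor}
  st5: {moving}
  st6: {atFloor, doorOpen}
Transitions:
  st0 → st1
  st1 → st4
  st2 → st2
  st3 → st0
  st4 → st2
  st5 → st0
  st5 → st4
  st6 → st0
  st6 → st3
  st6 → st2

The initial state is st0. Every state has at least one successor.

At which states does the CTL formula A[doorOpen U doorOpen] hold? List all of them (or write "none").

States satisfying doorOpen: {st0, st1, st2, st3, st6}.
States satisfying A[doorOpen U doorOpen]: {st0, st1, st2, st3, st6}.

{st0, st1, st2, st3, st6}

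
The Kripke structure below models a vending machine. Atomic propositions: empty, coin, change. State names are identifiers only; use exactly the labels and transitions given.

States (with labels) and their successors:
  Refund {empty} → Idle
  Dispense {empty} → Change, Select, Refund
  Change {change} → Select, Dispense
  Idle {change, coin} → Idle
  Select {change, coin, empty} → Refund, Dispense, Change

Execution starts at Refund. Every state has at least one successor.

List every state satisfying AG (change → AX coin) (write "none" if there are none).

States satisfying change → AX coin: {Refund, Dispense, Idle}.
States satisfying AG (change → AX coin): {Refund, Idle}.

{Refund, Idle}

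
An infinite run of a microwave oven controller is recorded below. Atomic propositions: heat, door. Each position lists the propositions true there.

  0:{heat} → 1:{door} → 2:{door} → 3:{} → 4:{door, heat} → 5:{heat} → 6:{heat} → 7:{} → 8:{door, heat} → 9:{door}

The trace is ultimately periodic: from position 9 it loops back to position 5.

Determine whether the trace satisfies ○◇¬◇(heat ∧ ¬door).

The position after 0 is 1; ◇¬◇(heat ∧ ¬door) is false there.

No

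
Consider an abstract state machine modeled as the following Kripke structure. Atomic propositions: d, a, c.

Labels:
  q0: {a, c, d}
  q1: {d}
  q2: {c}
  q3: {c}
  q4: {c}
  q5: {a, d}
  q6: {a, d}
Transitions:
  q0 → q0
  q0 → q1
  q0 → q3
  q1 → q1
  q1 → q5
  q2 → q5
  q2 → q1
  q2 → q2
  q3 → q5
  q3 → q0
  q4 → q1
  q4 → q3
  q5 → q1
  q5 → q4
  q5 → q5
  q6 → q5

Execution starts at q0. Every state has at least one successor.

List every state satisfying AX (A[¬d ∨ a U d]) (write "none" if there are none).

States satisfying A[¬d ∨ a U d]: {q0, q1, q3, q4, q5, q6}.
States satisfying AX (A[¬d ∨ a U d]): {q0, q1, q3, q4, q5, q6}.

{q0, q1, q3, q4, q5, q6}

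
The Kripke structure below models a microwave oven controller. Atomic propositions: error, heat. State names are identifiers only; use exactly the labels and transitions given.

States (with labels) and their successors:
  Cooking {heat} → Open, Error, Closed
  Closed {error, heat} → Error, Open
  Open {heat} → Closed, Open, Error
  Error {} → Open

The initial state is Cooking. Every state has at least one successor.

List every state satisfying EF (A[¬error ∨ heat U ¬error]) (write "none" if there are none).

{Cooking, Closed, Open, Error}

States satisfying A[¬error ∨ heat U ¬error]: {Cooking, Closed, Open, Error}.
States satisfying EF (A[¬error ∨ heat U ¬error]): {Cooking, Closed, Open, Error}.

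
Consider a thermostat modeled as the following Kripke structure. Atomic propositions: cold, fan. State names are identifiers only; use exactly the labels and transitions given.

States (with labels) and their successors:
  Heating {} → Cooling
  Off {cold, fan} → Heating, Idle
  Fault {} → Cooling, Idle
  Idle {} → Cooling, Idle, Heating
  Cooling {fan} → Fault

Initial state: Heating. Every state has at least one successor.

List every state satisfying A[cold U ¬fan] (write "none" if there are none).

States satisfying cold: {Off}.
States satisfying ¬fan: {Heating, Fault, Idle}.
States satisfying A[cold U ¬fan]: {Heating, Off, Fault, Idle}.

{Heating, Off, Fault, Idle}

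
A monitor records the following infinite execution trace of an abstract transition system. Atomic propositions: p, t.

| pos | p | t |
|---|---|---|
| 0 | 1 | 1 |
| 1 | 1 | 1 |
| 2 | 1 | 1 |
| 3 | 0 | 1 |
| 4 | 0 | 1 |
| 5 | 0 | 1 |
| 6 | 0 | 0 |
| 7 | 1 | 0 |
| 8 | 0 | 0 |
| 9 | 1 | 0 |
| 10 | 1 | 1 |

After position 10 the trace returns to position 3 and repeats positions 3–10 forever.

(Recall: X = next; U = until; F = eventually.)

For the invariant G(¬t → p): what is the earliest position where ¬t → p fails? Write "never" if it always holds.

6

Check ¬t → p at each position in order: 0 ✓, 1 ✓, 2 ✓, 3 ✓, 4 ✓, 5 ✓.
At position 6 the labels are {}, so ¬t → p is false there. This is the first violation.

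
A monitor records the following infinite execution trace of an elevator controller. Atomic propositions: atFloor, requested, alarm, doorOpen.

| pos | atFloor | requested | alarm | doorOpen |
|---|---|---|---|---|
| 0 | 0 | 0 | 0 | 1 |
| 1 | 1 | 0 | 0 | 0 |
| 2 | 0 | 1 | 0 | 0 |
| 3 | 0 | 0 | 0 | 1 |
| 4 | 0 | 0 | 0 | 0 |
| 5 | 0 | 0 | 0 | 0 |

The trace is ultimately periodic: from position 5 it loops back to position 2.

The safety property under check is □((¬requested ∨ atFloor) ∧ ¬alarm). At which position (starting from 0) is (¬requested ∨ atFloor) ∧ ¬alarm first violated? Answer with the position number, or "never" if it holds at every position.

2

Check (¬requested ∨ atFloor) ∧ ¬alarm at each position in order: 0 ✓, 1 ✓.
At position 2 the labels are {requested}, so (¬requested ∨ atFloor) ∧ ¬alarm is false there. This is the first violation.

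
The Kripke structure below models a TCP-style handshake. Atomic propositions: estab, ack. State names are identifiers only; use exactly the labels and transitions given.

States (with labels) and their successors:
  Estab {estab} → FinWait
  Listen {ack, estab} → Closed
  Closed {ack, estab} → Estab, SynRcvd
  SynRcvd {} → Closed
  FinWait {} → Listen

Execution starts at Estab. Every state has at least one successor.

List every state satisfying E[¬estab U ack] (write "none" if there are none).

States satisfying ¬estab: {SynRcvd, FinWait}.
States satisfying ack: {Listen, Closed}.
States satisfying E[¬estab U ack]: {Listen, Closed, SynRcvd, FinWait}.

{Listen, Closed, SynRcvd, FinWait}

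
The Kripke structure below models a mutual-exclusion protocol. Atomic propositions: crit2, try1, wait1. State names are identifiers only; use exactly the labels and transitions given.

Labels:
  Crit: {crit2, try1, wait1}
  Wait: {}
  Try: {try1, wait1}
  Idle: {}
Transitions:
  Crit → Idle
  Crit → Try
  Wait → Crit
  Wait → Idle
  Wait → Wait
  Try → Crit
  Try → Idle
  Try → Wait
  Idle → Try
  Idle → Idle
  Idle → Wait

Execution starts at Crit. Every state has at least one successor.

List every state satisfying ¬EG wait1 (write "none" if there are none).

States satisfying wait1: {Crit, Try}.
States satisfying EG wait1: {Crit, Try}.
States satisfying ¬EG wait1: {Wait, Idle}.

{Wait, Idle}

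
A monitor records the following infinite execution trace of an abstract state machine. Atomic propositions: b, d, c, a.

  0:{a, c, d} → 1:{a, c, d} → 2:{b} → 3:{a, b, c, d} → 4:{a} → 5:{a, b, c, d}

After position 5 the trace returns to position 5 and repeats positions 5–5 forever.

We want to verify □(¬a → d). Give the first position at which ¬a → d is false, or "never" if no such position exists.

2

Check ¬a → d at each position in order: 0 ✓, 1 ✓.
At position 2 the labels are {b}, so ¬a → d is false there. This is the first violation.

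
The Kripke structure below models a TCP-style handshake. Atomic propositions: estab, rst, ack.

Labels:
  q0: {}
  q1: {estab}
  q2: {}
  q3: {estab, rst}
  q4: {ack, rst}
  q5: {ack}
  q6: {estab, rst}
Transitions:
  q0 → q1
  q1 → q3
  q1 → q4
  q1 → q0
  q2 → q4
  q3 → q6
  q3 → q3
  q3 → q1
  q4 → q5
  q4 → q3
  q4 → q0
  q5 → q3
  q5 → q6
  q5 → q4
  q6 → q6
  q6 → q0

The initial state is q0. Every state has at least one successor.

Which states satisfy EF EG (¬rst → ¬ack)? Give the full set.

States satisfying EG (¬rst → ¬ack): {q0, q1, q2, q3, q4, q6}.
States satisfying EF EG (¬rst → ¬ack): {q0, q1, q2, q3, q4, q5, q6}.

{q0, q1, q2, q3, q4, q5, q6}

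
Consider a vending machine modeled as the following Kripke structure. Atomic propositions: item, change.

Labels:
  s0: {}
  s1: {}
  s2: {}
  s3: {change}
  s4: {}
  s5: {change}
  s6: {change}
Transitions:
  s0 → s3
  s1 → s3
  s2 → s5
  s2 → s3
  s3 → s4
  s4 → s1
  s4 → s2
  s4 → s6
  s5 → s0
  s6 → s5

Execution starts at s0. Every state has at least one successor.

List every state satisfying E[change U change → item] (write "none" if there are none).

{s0, s1, s2, s3, s4, s5, s6}

States satisfying change: {s3, s5, s6}.
States satisfying change → item: {s0, s1, s2, s4}.
States satisfying E[change U change → item]: {s0, s1, s2, s3, s4, s5, s6}.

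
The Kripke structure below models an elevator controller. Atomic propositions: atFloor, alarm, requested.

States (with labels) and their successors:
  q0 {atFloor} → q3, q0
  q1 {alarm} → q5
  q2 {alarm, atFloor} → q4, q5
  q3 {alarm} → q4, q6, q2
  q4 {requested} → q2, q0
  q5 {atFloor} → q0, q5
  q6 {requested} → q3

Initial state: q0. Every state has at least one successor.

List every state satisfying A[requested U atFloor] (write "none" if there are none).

States satisfying requested: {q4, q6}.
States satisfying atFloor: {q0, q2, q5}.
States satisfying A[requested U atFloor]: {q0, q2, q4, q5}.

{q0, q2, q4, q5}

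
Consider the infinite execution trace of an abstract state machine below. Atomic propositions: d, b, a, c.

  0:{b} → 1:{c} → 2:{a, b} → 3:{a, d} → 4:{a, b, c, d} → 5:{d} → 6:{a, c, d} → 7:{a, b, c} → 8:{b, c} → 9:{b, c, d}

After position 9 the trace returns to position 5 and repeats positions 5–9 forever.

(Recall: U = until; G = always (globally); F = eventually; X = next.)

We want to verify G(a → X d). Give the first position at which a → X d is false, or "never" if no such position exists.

6

Check a → X d at each position in order: 0 ✓, 1 ✓, 2 ✓, 3 ✓, 4 ✓, 5 ✓.
At position 6 the labels are {a, c, d} and the next position 7 has {a, b, c}, so a → X d is false there. This is the first violation.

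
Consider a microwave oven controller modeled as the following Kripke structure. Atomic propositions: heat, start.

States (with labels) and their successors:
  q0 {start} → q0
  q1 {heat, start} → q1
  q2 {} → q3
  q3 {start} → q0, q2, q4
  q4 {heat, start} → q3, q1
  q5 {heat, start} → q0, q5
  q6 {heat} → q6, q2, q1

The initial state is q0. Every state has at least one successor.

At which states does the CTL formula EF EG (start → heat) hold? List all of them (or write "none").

States satisfying EG (start → heat): {q1, q4, q5, q6}.
States satisfying EF EG (start → heat): {q1, q2, q3, q4, q5, q6}.

{q1, q2, q3, q4, q5, q6}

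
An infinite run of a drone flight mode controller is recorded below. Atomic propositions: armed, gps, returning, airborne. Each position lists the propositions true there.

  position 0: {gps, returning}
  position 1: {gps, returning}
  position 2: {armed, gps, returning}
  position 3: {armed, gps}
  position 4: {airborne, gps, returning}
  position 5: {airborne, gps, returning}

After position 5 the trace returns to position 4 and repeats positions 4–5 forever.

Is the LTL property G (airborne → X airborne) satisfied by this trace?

airborne → X airborne holds at every position 0..5, and those are all positions ever visited, so G (airborne → X airborne) holds.
Positions where airborne holds: 4, 5.
Check X airborne at each: 4→ok, 5→ok.

Satisfied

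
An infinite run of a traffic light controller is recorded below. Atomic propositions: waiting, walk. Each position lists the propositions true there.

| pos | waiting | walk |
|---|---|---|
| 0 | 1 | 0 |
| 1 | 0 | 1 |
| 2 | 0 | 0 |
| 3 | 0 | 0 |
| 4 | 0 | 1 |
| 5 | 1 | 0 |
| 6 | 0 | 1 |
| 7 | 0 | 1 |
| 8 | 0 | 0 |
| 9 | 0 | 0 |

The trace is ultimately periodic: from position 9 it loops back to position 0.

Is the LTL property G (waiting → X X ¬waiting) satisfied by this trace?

waiting → X X ¬waiting holds at every position 0..9, and those are all positions ever visited, so G (waiting → X X ¬waiting) holds.
Positions where waiting holds: 0, 5.
Check X X ¬waiting at each: 0→ok, 5→ok.

Holds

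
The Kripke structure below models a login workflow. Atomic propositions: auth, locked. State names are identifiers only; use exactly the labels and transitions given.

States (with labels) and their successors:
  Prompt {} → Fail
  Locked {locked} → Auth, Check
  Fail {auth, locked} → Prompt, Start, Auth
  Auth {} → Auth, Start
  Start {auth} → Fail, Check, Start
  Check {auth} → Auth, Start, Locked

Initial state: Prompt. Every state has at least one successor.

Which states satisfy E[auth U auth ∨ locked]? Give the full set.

{Locked, Fail, Start, Check}

States satisfying auth: {Fail, Start, Check}.
States satisfying auth ∨ locked: {Locked, Fail, Start, Check}.
States satisfying E[auth U auth ∨ locked]: {Locked, Fail, Start, Check}.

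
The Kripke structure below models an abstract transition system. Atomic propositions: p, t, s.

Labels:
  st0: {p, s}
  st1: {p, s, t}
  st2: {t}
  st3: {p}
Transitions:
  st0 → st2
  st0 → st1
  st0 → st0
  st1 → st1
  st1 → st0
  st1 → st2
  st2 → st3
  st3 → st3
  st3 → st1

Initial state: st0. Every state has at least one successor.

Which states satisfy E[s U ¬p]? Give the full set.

States satisfying s: {st0, st1}.
States satisfying ¬p: {st2}.
States satisfying E[s U ¬p]: {st0, st1, st2}.

{st0, st1, st2}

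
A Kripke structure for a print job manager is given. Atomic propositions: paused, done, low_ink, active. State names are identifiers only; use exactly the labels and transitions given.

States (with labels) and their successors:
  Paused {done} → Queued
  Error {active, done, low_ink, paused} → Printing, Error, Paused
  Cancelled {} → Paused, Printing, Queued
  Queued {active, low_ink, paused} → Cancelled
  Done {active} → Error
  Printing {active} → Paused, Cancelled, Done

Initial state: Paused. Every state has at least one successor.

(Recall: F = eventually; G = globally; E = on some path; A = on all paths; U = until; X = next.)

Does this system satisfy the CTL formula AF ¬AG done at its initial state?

States satisfying ¬AG done: {Paused, Error, Cancelled, Queued, Done, Printing}.
States satisfying AF ¬AG done: {Paused, Error, Cancelled, Queued, Done, Printing}.
Paused ∈ Sat(AF ¬AG done).

Holds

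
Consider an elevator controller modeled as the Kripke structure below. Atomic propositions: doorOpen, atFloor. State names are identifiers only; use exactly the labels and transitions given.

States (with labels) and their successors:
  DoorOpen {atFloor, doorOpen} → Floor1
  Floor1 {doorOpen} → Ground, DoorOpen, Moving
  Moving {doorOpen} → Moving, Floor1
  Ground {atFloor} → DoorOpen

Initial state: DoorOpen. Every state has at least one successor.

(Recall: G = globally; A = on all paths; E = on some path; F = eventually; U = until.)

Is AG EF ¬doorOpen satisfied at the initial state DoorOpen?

States satisfying EF ¬doorOpen: {DoorOpen, Floor1, Moving, Ground}.
States satisfying AG EF ¬doorOpen: {DoorOpen, Floor1, Moving, Ground}.
Every state reachable from DoorOpen satisfies EF ¬doorOpen.
DoorOpen ∈ Sat(AG EF ¬doorOpen).

Holds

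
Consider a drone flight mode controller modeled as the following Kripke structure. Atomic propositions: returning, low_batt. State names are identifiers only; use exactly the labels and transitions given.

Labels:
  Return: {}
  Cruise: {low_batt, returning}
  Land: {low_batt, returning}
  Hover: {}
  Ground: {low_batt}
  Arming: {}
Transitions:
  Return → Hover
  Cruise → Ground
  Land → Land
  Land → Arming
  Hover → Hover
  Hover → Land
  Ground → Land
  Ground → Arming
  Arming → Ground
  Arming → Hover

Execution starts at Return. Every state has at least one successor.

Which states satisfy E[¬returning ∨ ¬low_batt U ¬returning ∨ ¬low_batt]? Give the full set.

States satisfying ¬returning ∨ ¬low_batt: {Return, Hover, Ground, Arming}.
States satisfying E[¬returning ∨ ¬low_batt U ¬returning ∨ ¬low_batt]: {Return, Hover, Ground, Arming}.

{Return, Hover, Ground, Arming}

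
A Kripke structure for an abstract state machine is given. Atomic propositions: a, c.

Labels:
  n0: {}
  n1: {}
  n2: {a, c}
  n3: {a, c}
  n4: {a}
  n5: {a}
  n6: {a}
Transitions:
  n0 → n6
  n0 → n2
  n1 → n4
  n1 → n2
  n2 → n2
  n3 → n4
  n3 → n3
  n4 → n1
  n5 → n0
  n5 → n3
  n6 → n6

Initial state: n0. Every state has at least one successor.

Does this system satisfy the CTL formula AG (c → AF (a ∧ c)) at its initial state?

States satisfying c → AF (a ∧ c): {n0, n1, n2, n3, n4, n5, n6}.
States satisfying AG (c → AF (a ∧ c)): {n0, n1, n2, n3, n4, n5, n6}.
Every state reachable from n0 satisfies c → AF (a ∧ c).
n0 ∈ Sat(AG (c → AF (a ∧ c))).

Yes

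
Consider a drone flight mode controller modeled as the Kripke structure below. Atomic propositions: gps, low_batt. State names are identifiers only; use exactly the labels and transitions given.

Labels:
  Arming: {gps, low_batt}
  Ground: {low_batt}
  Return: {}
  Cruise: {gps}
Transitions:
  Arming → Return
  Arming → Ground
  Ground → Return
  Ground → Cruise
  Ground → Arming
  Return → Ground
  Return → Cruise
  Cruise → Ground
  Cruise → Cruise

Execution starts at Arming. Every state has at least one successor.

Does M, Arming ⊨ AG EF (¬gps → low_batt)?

Holds

States satisfying EF (¬gps → low_batt): {Arming, Ground, Return, Cruise}.
States satisfying AG EF (¬gps → low_batt): {Arming, Ground, Return, Cruise}.
Every state reachable from Arming satisfies EF (¬gps → low_batt).
Arming ∈ Sat(AG EF (¬gps → low_batt)).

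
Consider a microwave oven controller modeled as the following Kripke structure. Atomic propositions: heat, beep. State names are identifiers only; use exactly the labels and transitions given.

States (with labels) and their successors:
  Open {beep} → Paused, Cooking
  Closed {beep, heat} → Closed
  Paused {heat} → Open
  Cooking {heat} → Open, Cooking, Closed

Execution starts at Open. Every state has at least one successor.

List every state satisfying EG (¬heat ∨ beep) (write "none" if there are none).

{Closed}

States satisfying ¬heat ∨ beep: {Open, Closed}.
States satisfying EG (¬heat ∨ beep): {Closed}.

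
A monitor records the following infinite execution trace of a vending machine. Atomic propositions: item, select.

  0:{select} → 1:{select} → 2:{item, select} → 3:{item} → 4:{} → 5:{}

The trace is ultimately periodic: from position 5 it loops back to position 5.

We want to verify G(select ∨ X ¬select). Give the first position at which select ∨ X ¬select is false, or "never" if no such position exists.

select ∨ X ¬select holds at every position 0..5, and those are all the positions the trace ever visits, so the invariant G(select ∨ X ¬select) is never violated.

never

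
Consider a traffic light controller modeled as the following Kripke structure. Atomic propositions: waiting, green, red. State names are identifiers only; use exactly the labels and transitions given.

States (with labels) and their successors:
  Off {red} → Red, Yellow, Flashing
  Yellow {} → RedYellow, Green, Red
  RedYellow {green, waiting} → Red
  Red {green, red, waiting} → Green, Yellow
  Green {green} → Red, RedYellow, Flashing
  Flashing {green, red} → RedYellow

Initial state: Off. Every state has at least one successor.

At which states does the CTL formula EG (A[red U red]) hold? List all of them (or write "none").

none

States satisfying A[red U red]: {Off, Red, Flashing}.
States satisfying EG (A[red U red]): ∅.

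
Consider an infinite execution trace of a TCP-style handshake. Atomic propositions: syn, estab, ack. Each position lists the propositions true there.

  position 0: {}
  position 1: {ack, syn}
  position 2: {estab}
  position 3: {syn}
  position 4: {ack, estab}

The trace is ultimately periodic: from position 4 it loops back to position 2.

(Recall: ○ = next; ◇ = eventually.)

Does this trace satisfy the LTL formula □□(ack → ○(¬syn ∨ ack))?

□(ack → ○(¬syn ∨ ack)) holds at every position 0..4, and those are all positions ever visited, so □□(ack → ○(¬syn ∨ ack)) holds.

Satisfied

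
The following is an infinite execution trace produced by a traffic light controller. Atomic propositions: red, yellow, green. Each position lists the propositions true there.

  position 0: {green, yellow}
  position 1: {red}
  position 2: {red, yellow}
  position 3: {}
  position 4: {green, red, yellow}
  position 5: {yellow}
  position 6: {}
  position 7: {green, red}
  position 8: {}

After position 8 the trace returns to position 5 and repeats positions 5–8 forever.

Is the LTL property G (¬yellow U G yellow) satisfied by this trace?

¬yellow U G yellow must hold at every position from 0 onward. It fails at position 0, so G (¬yellow U G yellow) is false.

Does not hold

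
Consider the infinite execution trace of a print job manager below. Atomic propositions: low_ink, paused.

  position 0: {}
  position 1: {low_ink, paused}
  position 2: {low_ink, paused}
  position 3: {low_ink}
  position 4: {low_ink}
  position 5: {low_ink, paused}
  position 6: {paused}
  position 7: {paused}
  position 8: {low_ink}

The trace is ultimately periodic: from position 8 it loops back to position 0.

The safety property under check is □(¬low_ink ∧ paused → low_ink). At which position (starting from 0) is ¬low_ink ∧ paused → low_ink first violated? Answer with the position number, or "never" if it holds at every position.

Check ¬low_ink ∧ paused → low_ink at each position in order: 0 ✓, 1 ✓, 2 ✓, 3 ✓, 4 ✓, 5 ✓.
At position 6 the labels are {paused}, so ¬low_ink ∧ paused → low_ink is false there. This is the first violation.

6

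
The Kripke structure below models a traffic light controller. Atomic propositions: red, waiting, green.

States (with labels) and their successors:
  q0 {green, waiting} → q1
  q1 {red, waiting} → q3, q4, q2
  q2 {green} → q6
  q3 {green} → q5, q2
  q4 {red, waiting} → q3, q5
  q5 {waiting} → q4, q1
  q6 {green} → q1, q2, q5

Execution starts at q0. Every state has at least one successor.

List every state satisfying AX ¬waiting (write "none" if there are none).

{q2}

States satisfying ¬waiting: {q2, q3, q6}.
States satisfying AX ¬waiting: {q2}.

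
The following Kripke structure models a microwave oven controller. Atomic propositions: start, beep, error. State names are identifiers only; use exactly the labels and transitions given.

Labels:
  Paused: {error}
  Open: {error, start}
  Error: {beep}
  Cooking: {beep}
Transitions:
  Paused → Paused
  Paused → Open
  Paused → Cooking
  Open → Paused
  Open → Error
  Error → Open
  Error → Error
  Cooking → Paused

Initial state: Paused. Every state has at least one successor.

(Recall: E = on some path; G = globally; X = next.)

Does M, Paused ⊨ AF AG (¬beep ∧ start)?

Does not hold

States satisfying AG (¬beep ∧ start): ∅.
States satisfying AF AG (¬beep ∧ start): ∅.
There is a path from Paused along which AG (¬beep ∧ start) never holds.
Paused ∉ Sat(AF AG (¬beep ∧ start)).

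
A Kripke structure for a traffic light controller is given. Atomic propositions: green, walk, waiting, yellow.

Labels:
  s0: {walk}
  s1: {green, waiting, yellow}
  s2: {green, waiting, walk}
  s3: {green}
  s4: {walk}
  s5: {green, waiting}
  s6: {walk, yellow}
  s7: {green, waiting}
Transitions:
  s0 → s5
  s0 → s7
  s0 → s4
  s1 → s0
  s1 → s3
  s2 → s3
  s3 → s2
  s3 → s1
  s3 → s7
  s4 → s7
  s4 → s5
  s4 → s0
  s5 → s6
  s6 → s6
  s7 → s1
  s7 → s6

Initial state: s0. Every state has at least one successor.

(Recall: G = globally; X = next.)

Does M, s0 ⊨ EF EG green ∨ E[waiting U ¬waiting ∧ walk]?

Satisfied

States satisfying EG green: {s1, s2, s3, s7}.
States satisfying EF EG green: {s0, s1, s2, s3, s4, s7}.
States satisfying waiting: {s1, s2, s5, s7}.
States satisfying ¬waiting ∧ walk: {s0, s4, s6}.
States satisfying E[waiting U ¬waiting ∧ walk]: {s0, s1, s4, s5, s6, s7}.
States satisfying EF EG green ∨ E[waiting U ¬waiting ∧ walk]: {s0, s1, s2, s3, s4, s5, s6, s7}.
s0 ∈ Sat(EF EG green ∨ E[waiting U ¬waiting ∧ walk]).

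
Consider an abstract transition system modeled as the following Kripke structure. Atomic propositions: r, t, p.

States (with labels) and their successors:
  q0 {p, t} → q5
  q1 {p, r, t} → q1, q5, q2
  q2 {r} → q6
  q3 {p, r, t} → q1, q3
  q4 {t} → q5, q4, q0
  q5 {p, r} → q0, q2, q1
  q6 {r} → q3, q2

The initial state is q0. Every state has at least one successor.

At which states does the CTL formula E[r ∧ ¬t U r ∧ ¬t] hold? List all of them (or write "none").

{q2, q5, q6}

States satisfying r ∧ ¬t: {q2, q5, q6}.
States satisfying E[r ∧ ¬t U r ∧ ¬t]: {q2, q5, q6}.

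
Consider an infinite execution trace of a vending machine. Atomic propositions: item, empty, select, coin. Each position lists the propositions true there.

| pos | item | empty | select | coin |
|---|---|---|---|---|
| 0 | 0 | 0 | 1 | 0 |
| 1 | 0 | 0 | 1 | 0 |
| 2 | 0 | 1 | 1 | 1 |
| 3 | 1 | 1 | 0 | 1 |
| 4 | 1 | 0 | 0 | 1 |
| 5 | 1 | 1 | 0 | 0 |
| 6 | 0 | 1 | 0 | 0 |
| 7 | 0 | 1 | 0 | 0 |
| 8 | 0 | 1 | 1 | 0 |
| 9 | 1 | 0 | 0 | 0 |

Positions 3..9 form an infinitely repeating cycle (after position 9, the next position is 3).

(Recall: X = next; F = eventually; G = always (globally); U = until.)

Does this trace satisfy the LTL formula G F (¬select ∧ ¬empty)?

Holds

F (¬select ∧ ¬empty) holds at every position 0..9, and those are all positions ever visited, so G F (¬select ∧ ¬empty) holds.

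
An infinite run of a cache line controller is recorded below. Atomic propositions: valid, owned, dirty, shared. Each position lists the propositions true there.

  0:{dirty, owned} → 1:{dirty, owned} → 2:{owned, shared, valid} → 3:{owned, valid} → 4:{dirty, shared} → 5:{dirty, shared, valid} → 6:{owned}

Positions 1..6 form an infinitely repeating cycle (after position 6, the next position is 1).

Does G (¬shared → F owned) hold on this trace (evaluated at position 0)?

¬shared → F owned holds at every position 0..6, and those are all positions ever visited, so G (¬shared → F owned) holds.
Positions where ¬shared holds: 0, 1, 3, 6.
Check F owned at each: 0→ok, 1→ok, 3→ok, 6→ok.

Yes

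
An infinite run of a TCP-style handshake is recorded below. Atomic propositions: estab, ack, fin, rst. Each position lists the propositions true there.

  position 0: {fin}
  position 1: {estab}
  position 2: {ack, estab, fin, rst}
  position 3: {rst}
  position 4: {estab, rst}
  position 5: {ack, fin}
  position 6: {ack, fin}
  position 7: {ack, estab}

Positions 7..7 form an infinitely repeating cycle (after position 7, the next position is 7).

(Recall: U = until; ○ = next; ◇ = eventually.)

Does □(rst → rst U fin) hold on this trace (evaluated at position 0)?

Holds

rst → rst U fin holds at every position 0..7, and those are all positions ever visited, so □(rst → rst U fin) holds.
Positions where rst holds: 2, 3, 4.
Check rst U fin at each: 2→ok, 3→ok, 4→ok.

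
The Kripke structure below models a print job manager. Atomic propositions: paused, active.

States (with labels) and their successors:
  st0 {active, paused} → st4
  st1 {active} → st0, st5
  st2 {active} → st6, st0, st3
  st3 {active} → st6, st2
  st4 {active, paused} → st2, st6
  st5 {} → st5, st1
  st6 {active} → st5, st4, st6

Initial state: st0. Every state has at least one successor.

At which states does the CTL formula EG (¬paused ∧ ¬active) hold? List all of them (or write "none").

States satisfying ¬paused ∧ ¬active: {st5}.
States satisfying EG (¬paused ∧ ¬active): {st5}.

{st5}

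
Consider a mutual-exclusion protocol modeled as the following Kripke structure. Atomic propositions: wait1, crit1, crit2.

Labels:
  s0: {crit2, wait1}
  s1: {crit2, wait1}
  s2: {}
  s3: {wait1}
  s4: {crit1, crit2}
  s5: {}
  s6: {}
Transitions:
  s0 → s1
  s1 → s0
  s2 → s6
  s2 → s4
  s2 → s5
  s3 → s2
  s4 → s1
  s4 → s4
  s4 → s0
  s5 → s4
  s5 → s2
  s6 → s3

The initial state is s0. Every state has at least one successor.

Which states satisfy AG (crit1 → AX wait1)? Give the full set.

States satisfying crit1 → AX wait1: {s0, s1, s2, s3, s5, s6}.
States satisfying AG (crit1 → AX wait1): {s0, s1}.

{s0, s1}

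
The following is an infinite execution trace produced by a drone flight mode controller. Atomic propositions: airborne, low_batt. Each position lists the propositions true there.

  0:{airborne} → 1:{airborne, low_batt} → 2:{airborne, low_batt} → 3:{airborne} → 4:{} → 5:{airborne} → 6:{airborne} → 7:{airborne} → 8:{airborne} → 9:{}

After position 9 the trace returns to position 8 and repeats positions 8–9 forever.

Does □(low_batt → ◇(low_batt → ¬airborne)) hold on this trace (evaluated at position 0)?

low_batt → ◇(low_batt → ¬airborne) holds at every position 0..9, and those are all positions ever visited, so □(low_batt → ◇(low_batt → ¬airborne)) holds.
Positions where low_batt holds: 1, 2.
Check ◇(low_batt → ¬airborne) at each: 1→ok, 2→ok.

Holds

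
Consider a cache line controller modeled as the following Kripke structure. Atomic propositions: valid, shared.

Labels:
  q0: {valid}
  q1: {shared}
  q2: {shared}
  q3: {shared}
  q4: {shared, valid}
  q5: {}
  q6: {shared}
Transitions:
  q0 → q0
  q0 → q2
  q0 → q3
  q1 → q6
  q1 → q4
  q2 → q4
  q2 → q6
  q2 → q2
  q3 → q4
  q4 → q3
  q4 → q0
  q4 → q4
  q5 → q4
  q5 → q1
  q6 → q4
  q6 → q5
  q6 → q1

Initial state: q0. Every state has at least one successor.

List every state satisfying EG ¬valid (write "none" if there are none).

{q1, q2, q5, q6}

States satisfying ¬valid: {q1, q2, q3, q5, q6}.
States satisfying EG ¬valid: {q1, q2, q5, q6}.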